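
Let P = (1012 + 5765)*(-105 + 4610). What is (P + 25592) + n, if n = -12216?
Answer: 30543761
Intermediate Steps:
P = 30530385 (P = 6777*4505 = 30530385)
(P + 25592) + n = (30530385 + 25592) - 12216 = 30555977 - 12216 = 30543761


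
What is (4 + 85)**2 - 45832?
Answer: -37911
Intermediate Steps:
(4 + 85)**2 - 45832 = 89**2 - 45832 = 7921 - 45832 = -37911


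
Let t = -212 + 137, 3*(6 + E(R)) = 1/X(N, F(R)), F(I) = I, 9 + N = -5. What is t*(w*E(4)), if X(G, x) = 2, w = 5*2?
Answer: 4375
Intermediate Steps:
N = -14 (N = -9 - 5 = -14)
w = 10
E(R) = -35/6 (E(R) = -6 + (⅓)/2 = -6 + (⅓)*(½) = -6 + ⅙ = -35/6)
t = -75
t*(w*E(4)) = -750*(-35)/6 = -75*(-175/3) = 4375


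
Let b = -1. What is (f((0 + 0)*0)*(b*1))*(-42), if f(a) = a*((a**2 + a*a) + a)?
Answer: 0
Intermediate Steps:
f(a) = a*(a + 2*a**2) (f(a) = a*((a**2 + a**2) + a) = a*(2*a**2 + a) = a*(a + 2*a**2))
(f((0 + 0)*0)*(b*1))*(-42) = ((((0 + 0)*0)**2*(1 + 2*((0 + 0)*0)))*(-1*1))*(-42) = (((0*0)**2*(1 + 2*(0*0)))*(-1))*(-42) = ((0**2*(1 + 2*0))*(-1))*(-42) = ((0*(1 + 0))*(-1))*(-42) = ((0*1)*(-1))*(-42) = (0*(-1))*(-42) = 0*(-42) = 0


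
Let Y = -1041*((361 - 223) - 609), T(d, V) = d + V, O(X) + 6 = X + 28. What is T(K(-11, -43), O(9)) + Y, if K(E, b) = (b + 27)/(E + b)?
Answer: 13239242/27 ≈ 4.9034e+5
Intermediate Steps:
O(X) = 22 + X (O(X) = -6 + (X + 28) = -6 + (28 + X) = 22 + X)
K(E, b) = (27 + b)/(E + b)
T(d, V) = V + d
Y = 490311 (Y = -1041*(138 - 609) = -1041*(-471) = 490311)
T(K(-11, -43), O(9)) + Y = ((22 + 9) + (27 - 43)/(-11 - 43)) + 490311 = (31 - 16/(-54)) + 490311 = (31 - 1/54*(-16)) + 490311 = (31 + 8/27) + 490311 = 845/27 + 490311 = 13239242/27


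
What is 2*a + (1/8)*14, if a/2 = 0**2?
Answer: 7/4 ≈ 1.7500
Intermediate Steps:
a = 0 (a = 2*0**2 = 2*0 = 0)
2*a + (1/8)*14 = 2*0 + (1/8)*14 = 0 + (1*(1/8))*14 = 0 + (1/8)*14 = 0 + 7/4 = 7/4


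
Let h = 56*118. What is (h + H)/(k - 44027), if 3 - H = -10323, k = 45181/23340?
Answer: -395239560/1027544999 ≈ -0.38464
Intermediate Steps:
k = 45181/23340 (k = 45181*(1/23340) = 45181/23340 ≈ 1.9358)
h = 6608
H = 10326 (H = 3 - 1*(-10323) = 3 + 10323 = 10326)
(h + H)/(k - 44027) = (6608 + 10326)/(45181/23340 - 44027) = 16934/(-1027544999/23340) = 16934*(-23340/1027544999) = -395239560/1027544999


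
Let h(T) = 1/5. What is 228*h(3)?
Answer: 228/5 ≈ 45.600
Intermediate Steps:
h(T) = ⅕
228*h(3) = 228*(⅕) = 228/5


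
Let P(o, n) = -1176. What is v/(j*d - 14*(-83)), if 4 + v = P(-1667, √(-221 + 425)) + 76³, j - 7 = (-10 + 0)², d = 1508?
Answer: 218898/81259 ≈ 2.6938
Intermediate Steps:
j = 107 (j = 7 + (-10 + 0)² = 7 + (-10)² = 7 + 100 = 107)
v = 437796 (v = -4 + (-1176 + 76³) = -4 + (-1176 + 438976) = -4 + 437800 = 437796)
v/(j*d - 14*(-83)) = 437796/(107*1508 - 14*(-83)) = 437796/(161356 + 1162) = 437796/162518 = 437796*(1/162518) = 218898/81259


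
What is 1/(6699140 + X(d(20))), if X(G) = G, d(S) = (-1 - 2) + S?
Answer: 1/6699157 ≈ 1.4927e-7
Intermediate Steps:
d(S) = -3 + S
1/(6699140 + X(d(20))) = 1/(6699140 + (-3 + 20)) = 1/(6699140 + 17) = 1/6699157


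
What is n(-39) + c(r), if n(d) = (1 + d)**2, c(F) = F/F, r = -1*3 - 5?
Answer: 1445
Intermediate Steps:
r = -8 (r = -3 - 5 = -8)
c(F) = 1
n(-39) + c(r) = (1 - 39)**2 + 1 = (-38)**2 + 1 = 1444 + 1 = 1445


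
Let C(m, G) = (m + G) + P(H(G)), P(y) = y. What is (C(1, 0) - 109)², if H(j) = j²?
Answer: 11664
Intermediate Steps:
C(m, G) = G + m + G² (C(m, G) = (m + G) + G² = (G + m) + G² = G + m + G²)
(C(1, 0) - 109)² = ((0 + 1 + 0²) - 109)² = ((0 + 1 + 0) - 109)² = (1 - 109)² = (-108)² = 11664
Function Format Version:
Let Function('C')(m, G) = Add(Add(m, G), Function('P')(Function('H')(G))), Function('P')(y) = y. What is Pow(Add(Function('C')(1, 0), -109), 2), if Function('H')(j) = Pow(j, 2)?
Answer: 11664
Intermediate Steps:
Function('C')(m, G) = Add(G, m, Pow(G, 2)) (Function('C')(m, G) = Add(Add(m, G), Pow(G, 2)) = Add(Add(G, m), Pow(G, 2)) = Add(G, m, Pow(G, 2)))
Pow(Add(Function('C')(1, 0), -109), 2) = Pow(Add(Add(0, 1, Pow(0, 2)), -109), 2) = Pow(Add(Add(0, 1, 0), -109), 2) = Pow(Add(1, -109), 2) = Pow(-108, 2) = 11664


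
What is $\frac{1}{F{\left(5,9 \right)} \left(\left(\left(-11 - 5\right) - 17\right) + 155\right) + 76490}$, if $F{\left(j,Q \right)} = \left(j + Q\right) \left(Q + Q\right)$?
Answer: $\frac{1}{107234} \approx 9.3254 \cdot 10^{-6}$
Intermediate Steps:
$F{\left(j,Q \right)} = 2 Q \left(Q + j\right)$ ($F{\left(j,Q \right)} = \left(Q + j\right) 2 Q = 2 Q \left(Q + j\right)$)
$\frac{1}{F{\left(5,9 \right)} \left(\left(\left(-11 - 5\right) - 17\right) + 155\right) + 76490} = \frac{1}{2 \cdot 9 \left(9 + 5\right) \left(\left(\left(-11 - 5\right) - 17\right) + 155\right) + 76490} = \frac{1}{2 \cdot 9 \cdot 14 \left(\left(-16 - 17\right) + 155\right) + 76490} = \frac{1}{252 \left(-33 + 155\right) + 76490} = \frac{1}{252 \cdot 122 + 76490} = \frac{1}{30744 + 76490} = \frac{1}{107234}$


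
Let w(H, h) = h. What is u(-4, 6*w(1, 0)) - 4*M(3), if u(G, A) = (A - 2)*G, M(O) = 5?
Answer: -12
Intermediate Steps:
u(G, A) = G*(-2 + A) (u(G, A) = (-2 + A)*G = G*(-2 + A))
u(-4, 6*w(1, 0)) - 4*M(3) = -4*(-2 + 6*0) - 4*5 = -4*(-2 + 0) - 20 = -4*(-2) - 20 = 8 - 20 = -12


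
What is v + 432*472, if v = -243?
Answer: 203661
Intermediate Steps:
v + 432*472 = -243 + 432*472 = -243 + 203904 = 203661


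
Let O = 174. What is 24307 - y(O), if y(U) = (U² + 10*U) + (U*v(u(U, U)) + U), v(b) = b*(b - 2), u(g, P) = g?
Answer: -5215355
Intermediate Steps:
v(b) = b*(-2 + b)
y(U) = U² + 11*U + U²*(-2 + U) (y(U) = (U² + 10*U) + (U*(U*(-2 + U)) + U) = (U² + 10*U) + (U²*(-2 + U) + U) = (U² + 10*U) + (U + U²*(-2 + U)) = U² + 11*U + U²*(-2 + U))
24307 - y(O) = 24307 - 174*(11 + 174² - 1*174) = 24307 - 174*(11 + 30276 - 174) = 24307 - 174*30113 = 24307 - 1*5239662 = 24307 - 5239662 = -5215355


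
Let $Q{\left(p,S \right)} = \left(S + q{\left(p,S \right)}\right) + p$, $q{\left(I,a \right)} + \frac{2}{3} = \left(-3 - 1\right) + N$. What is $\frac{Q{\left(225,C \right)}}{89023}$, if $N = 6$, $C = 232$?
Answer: $\frac{125}{24279} \approx 0.0051485$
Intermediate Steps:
$q{\left(I,a \right)} = \frac{4}{3}$ ($q{\left(I,a \right)} = - \frac{2}{3} + \left(\left(-3 - 1\right) + 6\right) = - \frac{2}{3} + \left(-4 + 6\right) = - \frac{2}{3} + 2 = \frac{4}{3}$)
$Q{\left(p,S \right)} = \frac{4}{3} + S + p$ ($Q{\left(p,S \right)} = \left(S + \frac{4}{3}\right) + p = \left(\frac{4}{3} + S\right) + p = \frac{4}{3} + S + p$)
$\frac{Q{\left(225,C \right)}}{89023} = \frac{\frac{4}{3} + 232 + 225}{89023} = \frac{1375}{3} \cdot \frac{1}{89023} = \frac{125}{24279}$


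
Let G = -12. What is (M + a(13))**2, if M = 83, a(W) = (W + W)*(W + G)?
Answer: 11881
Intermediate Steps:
a(W) = 2*W*(-12 + W) (a(W) = (W + W)*(W - 12) = (2*W)*(-12 + W) = 2*W*(-12 + W))
(M + a(13))**2 = (83 + 2*13*(-12 + 13))**2 = (83 + 2*13*1)**2 = (83 + 26)**2 = 109**2 = 11881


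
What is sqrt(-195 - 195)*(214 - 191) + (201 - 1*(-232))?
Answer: 433 + 23*I*sqrt(390) ≈ 433.0 + 454.21*I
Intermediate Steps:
sqrt(-195 - 195)*(214 - 191) + (201 - 1*(-232)) = sqrt(-390)*23 + (201 + 232) = (I*sqrt(390))*23 + 433 = 23*I*sqrt(390) + 433 = 433 + 23*I*sqrt(390)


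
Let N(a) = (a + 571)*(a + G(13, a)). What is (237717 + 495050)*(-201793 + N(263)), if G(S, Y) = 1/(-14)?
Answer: 12815676106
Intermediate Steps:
G(S, Y) = -1/14
N(a) = (571 + a)*(-1/14 + a) (N(a) = (a + 571)*(a - 1/14) = (571 + a)*(-1/14 + a))
(237717 + 495050)*(-201793 + N(263)) = (237717 + 495050)*(-201793 + (-571/14 + 263**2 + (7993/14)*263)) = 732767*(-201793 + (-571/14 + 69169 + 2102159/14)) = 732767*(-201793 + 1534977/7) = 732767*(122426/7) = 12815676106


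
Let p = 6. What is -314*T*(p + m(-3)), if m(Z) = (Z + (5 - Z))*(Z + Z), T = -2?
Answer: -15072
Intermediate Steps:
m(Z) = 10*Z (m(Z) = 5*(2*Z) = 10*Z)
-314*T*(p + m(-3)) = -(-628)*(6 + 10*(-3)) = -(-628)*(6 - 30) = -(-628)*(-24) = -314*48 = -15072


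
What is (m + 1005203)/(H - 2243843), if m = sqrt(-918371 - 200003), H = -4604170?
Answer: -1005203/6848013 - I*sqrt(1118374)/6848013 ≈ -0.14679 - 0.00015443*I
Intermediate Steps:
m = I*sqrt(1118374) (m = sqrt(-1118374) = I*sqrt(1118374) ≈ 1057.5*I)
(m + 1005203)/(H - 2243843) = (I*sqrt(1118374) + 1005203)/(-4604170 - 2243843) = (1005203 + I*sqrt(1118374))/(-6848013) = (1005203 + I*sqrt(1118374))*(-1/6848013) = -1005203/6848013 - I*sqrt(1118374)/6848013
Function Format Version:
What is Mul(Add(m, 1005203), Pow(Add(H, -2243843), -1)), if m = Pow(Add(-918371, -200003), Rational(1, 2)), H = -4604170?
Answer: Add(Rational(-1005203, 6848013), Mul(Rational(-1, 6848013), I, Pow(1118374, Rational(1, 2)))) ≈ Add(-0.14679, Mul(-0.00015443, I))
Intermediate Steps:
m = Mul(I, Pow(1118374, Rational(1, 2))) (m = Pow(-1118374, Rational(1, 2)) = Mul(I, Pow(1118374, Rational(1, 2))) ≈ Mul(1057.5, I))
Mul(Add(m, 1005203), Pow(Add(H, -2243843), -1)) = Mul(Add(Mul(I, Pow(1118374, Rational(1, 2))), 1005203), Pow(Add(-4604170, -2243843), -1)) = Mul(Add(1005203, Mul(I, Pow(1118374, Rational(1, 2)))), Pow(-6848013, -1)) = Mul(Add(1005203, Mul(I, Pow(1118374, Rational(1, 2)))), Rational(-1, 6848013)) = Add(Rational(-1005203, 6848013), Mul(Rational(-1, 6848013), I, Pow(1118374, Rational(1, 2))))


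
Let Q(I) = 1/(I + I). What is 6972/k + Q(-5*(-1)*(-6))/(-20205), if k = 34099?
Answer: 8452189699/41338217700 ≈ 0.20446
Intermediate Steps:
Q(I) = 1/(2*I)
6972/k + Q(-5*(-1)*(-6))/(-20205) = 6972/34099 + (1/(2*((-5*(-1)*(-6)))))/(-20205) = 6972*(1/34099) + (1/(2*((5*(-6)))))*(-1/20205) = 6972/34099 + ((½)/(-30))*(-1/20205) = 6972/34099 + ((½)*(-1/30))*(-1/20205) = 6972/34099 - 1/60*(-1/20205) = 6972/34099 + 1/1212300 = 8452189699/41338217700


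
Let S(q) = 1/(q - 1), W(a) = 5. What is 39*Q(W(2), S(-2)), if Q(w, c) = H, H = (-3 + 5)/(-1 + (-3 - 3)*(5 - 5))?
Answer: -78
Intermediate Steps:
S(q) = 1/(-1 + q)
H = -2 (H = 2/(-1 - 6*0) = 2/(-1 + 0) = 2/(-1) = 2*(-1) = -2)
Q(w, c) = -2
39*Q(W(2), S(-2)) = 39*(-2) = -78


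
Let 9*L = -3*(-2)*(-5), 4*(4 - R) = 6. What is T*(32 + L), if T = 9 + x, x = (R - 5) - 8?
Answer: -43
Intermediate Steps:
R = 5/2 (R = 4 - ¼*6 = 4 - 3/2 = 5/2 ≈ 2.5000)
x = -21/2 (x = (5/2 - 5) - 8 = -5/2 - 8 = -21/2 ≈ -10.500)
T = -3/2 (T = 9 - 21/2 = -3/2 ≈ -1.5000)
L = -10/3 (L = (-3*(-2)*(-5))/9 = (6*(-5))/9 = (⅑)*(-30) = -10/3 ≈ -3.3333)
T*(32 + L) = -3*(32 - 10/3)/2 = -3/2*86/3 = -43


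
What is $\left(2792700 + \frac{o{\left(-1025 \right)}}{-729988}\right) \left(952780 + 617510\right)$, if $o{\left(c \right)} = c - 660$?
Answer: $\frac{1600626031524671325}{364994} \approx 4.3854 \cdot 10^{12}$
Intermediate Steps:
$o{\left(c \right)} = -660 + c$
$\left(2792700 + \frac{o{\left(-1025 \right)}}{-729988}\right) \left(952780 + 617510\right) = \left(2792700 + \frac{-660 - 1025}{-729988}\right) \left(952780 + 617510\right) = \left(2792700 - - \frac{1685}{729988}\right) 1570290 = \left(2792700 + \frac{1685}{729988}\right) 1570290 = \frac{2038637489285}{729988} \cdot 1570290 = \frac{1600626031524671325}{364994}$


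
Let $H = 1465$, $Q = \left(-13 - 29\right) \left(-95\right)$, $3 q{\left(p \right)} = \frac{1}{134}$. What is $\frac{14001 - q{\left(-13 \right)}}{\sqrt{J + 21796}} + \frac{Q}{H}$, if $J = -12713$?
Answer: $\frac{798}{293} + \frac{5628401 \sqrt{9083}}{3651366} \approx 149.63$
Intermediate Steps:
$q{\left(p \right)} = \frac{1}{402}$ ($q{\left(p \right)} = \frac{1}{3 \cdot 134} = \frac{1}{3} \cdot \frac{1}{134} = \frac{1}{402}$)
$Q = 3990$ ($Q = \left(-42\right) \left(-95\right) = 3990$)
$\frac{14001 - q{\left(-13 \right)}}{\sqrt{J + 21796}} + \frac{Q}{H} = \frac{14001 - \frac{1}{402}}{\sqrt{-12713 + 21796}} + \frac{3990}{1465} = \frac{14001 - \frac{1}{402}}{\sqrt{9083}} + 3990 \cdot \frac{1}{1465} = \frac{5628401 \frac{\sqrt{9083}}{9083}}{402} + \frac{798}{293} = \frac{5628401 \sqrt{9083}}{3651366} + \frac{798}{293} = \frac{798}{293} + \frac{5628401 \sqrt{9083}}{3651366}$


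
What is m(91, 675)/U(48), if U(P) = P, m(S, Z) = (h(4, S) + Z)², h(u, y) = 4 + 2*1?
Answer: 154587/16 ≈ 9661.7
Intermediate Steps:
h(u, y) = 6 (h(u, y) = 4 + 2 = 6)
m(S, Z) = (6 + Z)²
m(91, 675)/U(48) = (6 + 675)²/48 = 681²*(1/48) = 463761*(1/48) = 154587/16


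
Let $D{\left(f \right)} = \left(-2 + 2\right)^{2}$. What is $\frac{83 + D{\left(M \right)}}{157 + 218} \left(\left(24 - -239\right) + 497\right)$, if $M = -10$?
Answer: $\frac{12616}{75} \approx 168.21$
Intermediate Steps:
$D{\left(f \right)} = 0$ ($D{\left(f \right)} = 0^{2} = 0$)
$\frac{83 + D{\left(M \right)}}{157 + 218} \left(\left(24 - -239\right) + 497\right) = \frac{83 + 0}{157 + 218} \left(\left(24 - -239\right) + 497\right) = \frac{83}{375} \left(\left(24 + 239\right) + 497\right) = 83 \cdot \frac{1}{375} \left(263 + 497\right) = \frac{83}{375} \cdot 760 = \frac{12616}{75}$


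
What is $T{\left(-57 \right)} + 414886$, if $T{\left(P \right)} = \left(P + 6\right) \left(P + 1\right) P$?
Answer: $252094$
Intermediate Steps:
$T{\left(P \right)} = P \left(1 + P\right) \left(6 + P\right)$ ($T{\left(P \right)} = \left(6 + P\right) \left(1 + P\right) P = \left(1 + P\right) \left(6 + P\right) P = P \left(1 + P\right) \left(6 + P\right)$)
$T{\left(-57 \right)} + 414886 = - 57 \left(6 + \left(-57\right)^{2} + 7 \left(-57\right)\right) + 414886 = - 57 \left(6 + 3249 - 399\right) + 414886 = \left(-57\right) 2856 + 414886 = -162792 + 414886 = 252094$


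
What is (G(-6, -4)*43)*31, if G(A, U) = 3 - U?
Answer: 9331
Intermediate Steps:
(G(-6, -4)*43)*31 = ((3 - 1*(-4))*43)*31 = ((3 + 4)*43)*31 = (7*43)*31 = 301*31 = 9331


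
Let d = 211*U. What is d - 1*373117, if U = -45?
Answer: -382612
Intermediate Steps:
d = -9495 (d = 211*(-45) = -9495)
d - 1*373117 = -9495 - 1*373117 = -9495 - 373117 = -382612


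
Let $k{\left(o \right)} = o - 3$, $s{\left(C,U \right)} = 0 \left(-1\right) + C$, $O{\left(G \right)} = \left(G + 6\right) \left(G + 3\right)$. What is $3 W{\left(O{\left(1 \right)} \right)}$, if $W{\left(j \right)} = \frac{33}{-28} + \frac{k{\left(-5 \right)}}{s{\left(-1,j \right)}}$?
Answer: $\frac{573}{28} \approx 20.464$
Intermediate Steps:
$O{\left(G \right)} = \left(3 + G\right) \left(6 + G\right)$ ($O{\left(G \right)} = \left(6 + G\right) \left(3 + G\right) = \left(3 + G\right) \left(6 + G\right)$)
$s{\left(C,U \right)} = C$ ($s{\left(C,U \right)} = 0 + C = C$)
$k{\left(o \right)} = -3 + o$
$W{\left(j \right)} = \frac{191}{28}$ ($W{\left(j \right)} = \frac{33}{-28} + \frac{-3 - 5}{-1} = 33 \left(- \frac{1}{28}\right) - -8 = - \frac{33}{28} + 8 = \frac{191}{28}$)
$3 W{\left(O{\left(1 \right)} \right)} = 3 \cdot \frac{191}{28} = \frac{573}{28}$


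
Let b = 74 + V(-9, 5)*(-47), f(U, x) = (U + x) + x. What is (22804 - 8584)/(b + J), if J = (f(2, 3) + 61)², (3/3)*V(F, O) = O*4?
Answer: 2844/779 ≈ 3.6508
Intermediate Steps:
V(F, O) = 4*O (V(F, O) = O*4 = 4*O)
f(U, x) = U + 2*x
J = 4761 (J = ((2 + 2*3) + 61)² = ((2 + 6) + 61)² = (8 + 61)² = 69² = 4761)
b = -866 (b = 74 + (4*5)*(-47) = 74 + 20*(-47) = 74 - 940 = -866)
(22804 - 8584)/(b + J) = (22804 - 8584)/(-866 + 4761) = 14220/3895 = 14220*(1/3895) = 2844/779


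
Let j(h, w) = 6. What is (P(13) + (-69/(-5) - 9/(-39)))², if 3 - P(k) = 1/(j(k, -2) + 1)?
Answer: 59043856/207025 ≈ 285.20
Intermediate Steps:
P(k) = 20/7 (P(k) = 3 - 1/(6 + 1) = 3 - 1/7 = 3 - 1*⅐ = 3 - ⅐ = 20/7)
(P(13) + (-69/(-5) - 9/(-39)))² = (20/7 + (-69/(-5) - 9/(-39)))² = (20/7 + (-69*(-⅕) - 9*(-1/39)))² = (20/7 + (69/5 + 3/13))² = (20/7 + 912/65)² = (7684/455)² = 59043856/207025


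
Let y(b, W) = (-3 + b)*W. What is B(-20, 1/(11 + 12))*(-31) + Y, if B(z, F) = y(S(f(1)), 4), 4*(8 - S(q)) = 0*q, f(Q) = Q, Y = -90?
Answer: -710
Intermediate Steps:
S(q) = 8 (S(q) = 8 - 0*q = 8 - 1/4*0 = 8 + 0 = 8)
y(b, W) = W*(-3 + b)
B(z, F) = 20 (B(z, F) = 4*(-3 + 8) = 4*5 = 20)
B(-20, 1/(11 + 12))*(-31) + Y = 20*(-31) - 90 = -620 - 90 = -710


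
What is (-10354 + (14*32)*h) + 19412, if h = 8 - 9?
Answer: 8610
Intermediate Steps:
h = -1
(-10354 + (14*32)*h) + 19412 = (-10354 + (14*32)*(-1)) + 19412 = (-10354 + 448*(-1)) + 19412 = (-10354 - 448) + 19412 = -10802 + 19412 = 8610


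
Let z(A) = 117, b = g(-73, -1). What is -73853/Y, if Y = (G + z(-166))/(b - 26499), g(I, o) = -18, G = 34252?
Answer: 1958360001/34369 ≈ 56980.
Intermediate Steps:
b = -18
Y = -34369/26517 (Y = (34252 + 117)/(-18 - 26499) = 34369/(-26517) = 34369*(-1/26517) = -34369/26517 ≈ -1.2961)
-73853/Y = -73853/(-34369/26517) = -73853*(-26517/34369) = 1958360001/34369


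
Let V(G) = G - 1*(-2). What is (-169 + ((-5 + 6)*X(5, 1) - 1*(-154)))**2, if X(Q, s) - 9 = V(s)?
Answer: 9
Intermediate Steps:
V(G) = 2 + G (V(G) = G + 2 = 2 + G)
X(Q, s) = 11 + s (X(Q, s) = 9 + (2 + s) = 11 + s)
(-169 + ((-5 + 6)*X(5, 1) - 1*(-154)))**2 = (-169 + ((-5 + 6)*(11 + 1) - 1*(-154)))**2 = (-169 + (1*12 + 154))**2 = (-169 + (12 + 154))**2 = (-169 + 166)**2 = (-3)**2 = 9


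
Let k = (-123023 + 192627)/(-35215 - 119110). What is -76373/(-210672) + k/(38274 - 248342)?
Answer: 56271168335527/155220946750800 ≈ 0.36252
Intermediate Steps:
k = -69604/154325 (k = 69604/(-154325) = 69604*(-1/154325) = -69604/154325 ≈ -0.45102)
-76373/(-210672) + k/(38274 - 248342) = -76373/(-210672) - 69604/(154325*(38274 - 248342)) = -76373*(-1/210672) - 69604/154325/(-210068) = 6943/19152 - 69604/154325*(-1/210068) = 6943/19152 + 17401/8104686025 = 56271168335527/155220946750800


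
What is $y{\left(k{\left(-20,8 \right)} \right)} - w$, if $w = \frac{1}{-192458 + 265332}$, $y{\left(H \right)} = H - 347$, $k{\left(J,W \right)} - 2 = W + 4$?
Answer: $- \frac{24267043}{72874} \approx -333.0$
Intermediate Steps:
$k{\left(J,W \right)} = 6 + W$ ($k{\left(J,W \right)} = 2 + \left(W + 4\right) = 2 + \left(4 + W\right) = 6 + W$)
$y{\left(H \right)} = -347 + H$
$w = \frac{1}{72874} \approx 1.3722 \cdot 10^{-5}$
$y{\left(k{\left(-20,8 \right)} \right)} - w = \left(-347 + \left(6 + 8\right)\right) - \frac{1}{72874} = \left(-347 + 14\right) - \frac{1}{72874} = -333 - \frac{1}{72874} = - \frac{24267043}{72874}$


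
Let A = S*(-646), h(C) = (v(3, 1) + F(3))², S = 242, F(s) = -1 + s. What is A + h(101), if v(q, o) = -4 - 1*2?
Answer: -156316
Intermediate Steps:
v(q, o) = -6 (v(q, o) = -4 - 2 = -6)
h(C) = 16 (h(C) = (-6 + (-1 + 3))² = (-6 + 2)² = (-4)² = 16)
A = -156332 (A = 242*(-646) = -156332)
A + h(101) = -156332 + 16 = -156316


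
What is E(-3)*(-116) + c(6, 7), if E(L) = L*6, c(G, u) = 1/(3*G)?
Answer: 37585/18 ≈ 2088.1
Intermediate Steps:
c(G, u) = 1/(3*G)
E(L) = 6*L
E(-3)*(-116) + c(6, 7) = (6*(-3))*(-116) + (1/3)/6 = -18*(-116) + (1/3)*(1/6) = 2088 + 1/18 = 37585/18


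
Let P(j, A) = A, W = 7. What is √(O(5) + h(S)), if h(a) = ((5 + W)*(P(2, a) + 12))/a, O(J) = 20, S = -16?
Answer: √23 ≈ 4.7958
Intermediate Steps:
h(a) = (144 + 12*a)/a (h(a) = ((5 + 7)*(a + 12))/a = (12*(12 + a))/a = (144 + 12*a)/a)
√(O(5) + h(S)) = √(20 + (12 + 144/(-16))) = √(20 + (12 + 144*(-1/16))) = √(20 + (12 - 9)) = √(20 + 3) = √23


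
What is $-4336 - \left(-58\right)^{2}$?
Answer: $-7700$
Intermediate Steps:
$-4336 - \left(-58\right)^{2} = -4336 - 3364 = -7700$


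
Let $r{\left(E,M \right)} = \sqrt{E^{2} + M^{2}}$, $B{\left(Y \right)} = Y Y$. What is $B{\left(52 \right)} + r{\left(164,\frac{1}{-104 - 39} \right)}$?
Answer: $2704 + \frac{\sqrt{549996305}}{143} \approx 2868.0$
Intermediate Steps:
$B{\left(Y \right)} = Y^{2}$
$B{\left(52 \right)} + r{\left(164,\frac{1}{-104 - 39} \right)} = 52^{2} + \sqrt{164^{2} + \left(\frac{1}{-104 - 39}\right)^{2}} = 2704 + \sqrt{26896 + \left(\frac{1}{-143}\right)^{2}} = 2704 + \sqrt{26896 + \left(- \frac{1}{143}\right)^{2}} = 2704 + \sqrt{26896 + \frac{1}{20449}} = 2704 + \sqrt{\frac{549996305}{20449}} = 2704 + \frac{\sqrt{549996305}}{143}$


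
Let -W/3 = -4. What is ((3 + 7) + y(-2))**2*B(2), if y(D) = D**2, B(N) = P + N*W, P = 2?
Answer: 5096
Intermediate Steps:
W = 12 (W = -3*(-4) = 12)
B(N) = 2 + 12*N (B(N) = 2 + N*12 = 2 + 12*N)
((3 + 7) + y(-2))**2*B(2) = ((3 + 7) + (-2)**2)**2*(2 + 12*2) = (10 + 4)**2*(2 + 24) = 14**2*26 = 196*26 = 5096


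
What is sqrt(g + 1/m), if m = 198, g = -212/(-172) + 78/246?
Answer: sqrt(21049123414)/116358 ≈ 1.2469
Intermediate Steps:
g = 2732/1763 (g = -212*(-1/172) + 78*(1/246) = 53/43 + 13/41 = 2732/1763 ≈ 1.5496)
sqrt(g + 1/m) = sqrt(2732/1763 + 1/198) = sqrt(542699/349074) = sqrt(21049123414)/116358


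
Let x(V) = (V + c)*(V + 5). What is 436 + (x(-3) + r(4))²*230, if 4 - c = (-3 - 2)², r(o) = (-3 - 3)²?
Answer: 33556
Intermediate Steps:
r(o) = 36 (r(o) = (-6)² = 36)
c = -21 (c = 4 - (-3 - 2)² = 4 - 1*(-5)² = 4 - 1*25 = 4 - 25 = -21)
x(V) = (-21 + V)*(5 + V) (x(V) = (V - 21)*(V + 5) = (-21 + V)*(5 + V))
436 + (x(-3) + r(4))²*230 = 436 + ((-105 + (-3)² - 16*(-3)) + 36)²*230 = 436 + ((-105 + 9 + 48) + 36)²*230 = 436 + (-48 + 36)²*230 = 436 + (-12)²*230 = 436 + 144*230 = 436 + 33120 = 33556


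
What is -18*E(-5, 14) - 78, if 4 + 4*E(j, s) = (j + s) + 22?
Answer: -399/2 ≈ -199.50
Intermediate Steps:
E(j, s) = 9/2 + j/4 + s/4 (E(j, s) = -1 + ((j + s) + 22)/4 = -1 + (22 + j + s)/4 = -1 + (11/2 + j/4 + s/4) = 9/2 + j/4 + s/4)
-18*E(-5, 14) - 78 = -18*(9/2 + (1/4)*(-5) + (1/4)*14) - 78 = -18*(9/2 - 5/4 + 7/2) - 78 = -18*27/4 - 78 = -243/2 - 78 = -399/2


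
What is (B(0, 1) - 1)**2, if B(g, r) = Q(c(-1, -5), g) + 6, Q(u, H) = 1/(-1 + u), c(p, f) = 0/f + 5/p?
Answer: 841/36 ≈ 23.361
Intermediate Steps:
c(p, f) = 5/p (c(p, f) = 0 + 5/p = 5/p)
B(g, r) = 35/6 (B(g, r) = 1/(-1 + 5/(-1)) + 6 = 1/(-1 + 5*(-1)) + 6 = 1/(-1 - 5) + 6 = 1/(-6) + 6 = -1/6 + 6 = 35/6)
(B(0, 1) - 1)**2 = (35/6 - 1)**2 = (29/6)**2 = 841/36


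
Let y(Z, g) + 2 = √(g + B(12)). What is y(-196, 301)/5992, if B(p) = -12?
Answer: 15/5992 ≈ 0.0025033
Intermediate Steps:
y(Z, g) = -2 + √(-12 + g) (y(Z, g) = -2 + √(g - 12) = -2 + √(-12 + g))
y(-196, 301)/5992 = (-2 + √(-12 + 301))/5992 = (-2 + √289)*(1/5992) = (-2 + 17)*(1/5992) = 15*(1/5992) = 15/5992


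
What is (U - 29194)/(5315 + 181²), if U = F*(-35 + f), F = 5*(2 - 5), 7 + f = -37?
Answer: -28009/38076 ≈ -0.73561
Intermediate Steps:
f = -44 (f = -7 - 37 = -44)
F = -15 (F = 5*(-3) = -15)
U = 1185 (U = -15*(-35 - 44) = -15*(-79) = 1185)
(U - 29194)/(5315 + 181²) = (1185 - 29194)/(5315 + 181²) = -28009/(5315 + 32761) = -28009/38076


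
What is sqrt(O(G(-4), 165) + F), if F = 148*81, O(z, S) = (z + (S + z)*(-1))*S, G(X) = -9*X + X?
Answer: 3*I*sqrt(1693) ≈ 123.44*I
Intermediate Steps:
G(X) = -8*X
O(z, S) = -S**2 (O(z, S) = (z + (-S - z))*S = (-S)*S = -S**2)
F = 11988
sqrt(O(G(-4), 165) + F) = sqrt(-1*165**2 + 11988) = sqrt(-1*27225 + 11988) = sqrt(-27225 + 11988) = sqrt(-15237) = 3*I*sqrt(1693)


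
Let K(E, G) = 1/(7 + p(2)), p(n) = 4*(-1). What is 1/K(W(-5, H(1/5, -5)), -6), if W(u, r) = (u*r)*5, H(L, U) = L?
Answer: 3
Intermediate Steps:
W(u, r) = 5*r*u (W(u, r) = (r*u)*5 = 5*r*u)
p(n) = -4
K(E, G) = 1/3 (K(E, G) = 1/(7 - 4) = 1/3)
1/K(W(-5, H(1/5, -5)), -6) = 1/(1/3) = 3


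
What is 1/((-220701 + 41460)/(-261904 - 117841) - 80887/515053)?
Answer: 195588801485/61602180958 ≈ 3.1750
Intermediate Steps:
1/((-220701 + 41460)/(-261904 - 117841) - 80887/515053) = 1/(-179241/(-379745) - 80887*1/515053) = 1/(-179241*(-1/379745) - 80887/515053) = 1/(179241/379745 - 80887/515053) = 1/(61602180958/195588801485) = 195588801485/61602180958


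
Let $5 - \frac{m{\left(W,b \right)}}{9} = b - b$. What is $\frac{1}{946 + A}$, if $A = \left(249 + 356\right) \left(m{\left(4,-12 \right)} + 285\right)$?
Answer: $\frac{1}{200596} \approx 4.9851 \cdot 10^{-6}$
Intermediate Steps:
$m{\left(W,b \right)} = 45$ ($m{\left(W,b \right)} = 45 - 9 \left(b - b\right) = 45 - 0 = 45 + 0 = 45$)
$A = 199650$ ($A = \left(249 + 356\right) \left(45 + 285\right) = 605 \cdot 330 = 199650$)
$\frac{1}{946 + A} = \frac{1}{946 + 199650} = \frac{1}{200596}$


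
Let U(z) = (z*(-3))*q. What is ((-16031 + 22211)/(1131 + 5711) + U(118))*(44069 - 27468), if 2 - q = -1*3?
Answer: -100470580080/3421 ≈ -2.9369e+7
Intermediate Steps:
q = 5 (q = 2 - (-1)*3 = 2 - 1*(-3) = 2 + 3 = 5)
U(z) = -15*z (U(z) = (z*(-3))*5 = -3*z*5 = -15*z)
((-16031 + 22211)/(1131 + 5711) + U(118))*(44069 - 27468) = ((-16031 + 22211)/(1131 + 5711) - 15*118)*(44069 - 27468) = (6180/6842 - 1770)*16601 = (6180*(1/6842) - 1770)*16601 = (3090/3421 - 1770)*16601 = -6052080/3421*16601 = -100470580080/3421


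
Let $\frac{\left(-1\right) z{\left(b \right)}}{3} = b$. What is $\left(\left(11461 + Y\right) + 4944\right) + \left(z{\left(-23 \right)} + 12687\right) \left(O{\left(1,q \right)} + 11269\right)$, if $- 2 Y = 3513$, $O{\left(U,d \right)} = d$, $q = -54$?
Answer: $\frac{286146377}{2} \approx 1.4307 \cdot 10^{8}$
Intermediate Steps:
$z{\left(b \right)} = - 3 b$
$Y = - \frac{3513}{2}$ ($Y = \left(- \frac{1}{2}\right) 3513 = - \frac{3513}{2} \approx -1756.5$)
$\left(\left(11461 + Y\right) + 4944\right) + \left(z{\left(-23 \right)} + 12687\right) \left(O{\left(1,q \right)} + 11269\right) = \left(\left(11461 - \frac{3513}{2}\right) + 4944\right) + \left(\left(-3\right) \left(-23\right) + 12687\right) \left(-54 + 11269\right) = \left(\frac{19409}{2} + 4944\right) + \left(69 + 12687\right) 11215 = \frac{29297}{2} + 12756 \cdot 11215 = \frac{29297}{2} + 143058540 = \frac{286146377}{2}$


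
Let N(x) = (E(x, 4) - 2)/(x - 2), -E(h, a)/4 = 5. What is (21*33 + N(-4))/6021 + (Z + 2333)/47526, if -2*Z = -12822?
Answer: 42878702/143077023 ≈ 0.29969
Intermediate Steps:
Z = 6411 (Z = -½*(-12822) = 6411)
E(h, a) = -20 (E(h, a) = -4*5 = -20)
N(x) = -22/(-2 + x) (N(x) = (-20 - 2)/(x - 2) = -22/(-2 + x))
(21*33 + N(-4))/6021 + (Z + 2333)/47526 = (21*33 - 22/(-2 - 4))/6021 + (6411 + 2333)/47526 = (693 - 22/(-6))*(1/6021) + 8744*(1/47526) = (693 - 22*(-⅙))*(1/6021) + 4372/23763 = (693 + 11/3)*(1/6021) + 4372/23763 = (2090/3)*(1/6021) + 4372/23763 = 2090/18063 + 4372/23763 = 42878702/143077023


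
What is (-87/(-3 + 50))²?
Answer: 7569/2209 ≈ 3.4264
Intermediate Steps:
(-87/(-3 + 50))² = (-87/47)² = 7569/2209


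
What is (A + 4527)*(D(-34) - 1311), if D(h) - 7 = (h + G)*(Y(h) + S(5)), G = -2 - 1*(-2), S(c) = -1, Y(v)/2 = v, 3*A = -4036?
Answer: 9945890/3 ≈ 3.3153e+6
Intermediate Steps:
A = -4036/3 (A = (⅓)*(-4036) = -4036/3 ≈ -1345.3)
Y(v) = 2*v
G = 0 (G = -2 + 2 = 0)
D(h) = 7 + h*(-1 + 2*h) (D(h) = 7 + (h + 0)*(2*h - 1) = 7 + h*(-1 + 2*h))
(A + 4527)*(D(-34) - 1311) = (-4036/3 + 4527)*((7 - 1*(-34) + 2*(-34)²) - 1311) = 9545*((7 + 34 + 2*1156) - 1311)/3 = 9545*((7 + 34 + 2312) - 1311)/3 = 9545*(2353 - 1311)/3 = (9545/3)*1042 = 9945890/3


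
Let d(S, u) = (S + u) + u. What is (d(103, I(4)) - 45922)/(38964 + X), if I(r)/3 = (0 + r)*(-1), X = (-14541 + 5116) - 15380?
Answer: -45843/14159 ≈ -3.2377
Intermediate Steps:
X = -24805 (X = -9425 - 15380 = -24805)
I(r) = -3*r (I(r) = 3*((0 + r)*(-1)) = 3*(r*(-1)) = 3*(-r) = -3*r)
d(S, u) = S + 2*u
(d(103, I(4)) - 45922)/(38964 + X) = ((103 + 2*(-3*4)) - 45922)/(38964 - 24805) = ((103 + 2*(-12)) - 45922)/14159 = ((103 - 24) - 45922)*(1/14159) = (79 - 45922)*(1/14159) = -45843*1/14159 = -45843/14159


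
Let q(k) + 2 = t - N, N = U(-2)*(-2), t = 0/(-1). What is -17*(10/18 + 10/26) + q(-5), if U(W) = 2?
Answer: -1636/117 ≈ -13.983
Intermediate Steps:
t = 0 (t = 0*(-1) = 0)
N = -4 (N = 2*(-2) = -4)
q(k) = 2 (q(k) = -2 + (0 - 1*(-4)) = -2 + (0 + 4) = -2 + 4 = 2)
-17*(10/18 + 10/26) + q(-5) = -17*(10/18 + 10/26) + 2 = -17*(10*(1/18) + 10*(1/26)) + 2 = -17*(5/9 + 5/13) + 2 = -17*110/117 + 2 = -1870/117 + 2 = -1636/117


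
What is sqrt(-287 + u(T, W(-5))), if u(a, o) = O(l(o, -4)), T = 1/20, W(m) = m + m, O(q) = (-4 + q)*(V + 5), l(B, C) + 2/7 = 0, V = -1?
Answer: I*sqrt(14903)/7 ≈ 17.44*I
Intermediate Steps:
l(B, C) = -2/7 (l(B, C) = -2/7 + 0 = -2/7)
O(q) = -16 + 4*q (O(q) = (-4 + q)*(-1 + 5) = (-4 + q)*4 = -16 + 4*q)
W(m) = 2*m
T = 1/20 ≈ 0.050000
u(a, o) = -120/7 (u(a, o) = -16 + 4*(-2/7) = -16 - 8/7 = -120/7)
sqrt(-287 + u(T, W(-5))) = sqrt(-287 - 120/7) = sqrt(-2129/7) = I*sqrt(14903)/7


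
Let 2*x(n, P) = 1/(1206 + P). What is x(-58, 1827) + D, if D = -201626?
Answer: -1223063315/6066 ≈ -2.0163e+5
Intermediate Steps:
x(n, P) = 1/(2*(1206 + P))
x(-58, 1827) + D = 1/(2*(1206 + 1827)) - 201626 = (1/2)/3033 - 201626 = (1/2)*(1/3033) - 201626 = 1/6066 - 201626 = -1223063315/6066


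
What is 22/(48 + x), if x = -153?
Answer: -22/105 ≈ -0.20952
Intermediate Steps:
22/(48 + x) = 22/(48 - 153) = 22/(-105) = 22*(-1/105) = -22/105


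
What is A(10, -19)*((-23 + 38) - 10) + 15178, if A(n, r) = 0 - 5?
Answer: 15153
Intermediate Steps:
A(n, r) = -5
A(10, -19)*((-23 + 38) - 10) + 15178 = -5*((-23 + 38) - 10) + 15178 = -5*(15 - 10) + 15178 = -5*5 + 15178 = -25 + 15178 = 15153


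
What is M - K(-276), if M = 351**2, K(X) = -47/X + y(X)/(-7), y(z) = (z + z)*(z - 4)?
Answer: 40097509/276 ≈ 1.4528e+5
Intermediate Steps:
y(z) = 2*z*(-4 + z) (y(z) = (2*z)*(-4 + z) = 2*z*(-4 + z))
K(X) = -47/X - 2*X*(-4 + X)/7 (K(X) = -47/X + (2*X*(-4 + X))/(-7) = -47/X + (2*X*(-4 + X))*(-1/7) = -47/X - 2*X*(-4 + X)/7)
M = 123201
M - K(-276) = 123201 - (-329 + 2*(-276)**2*(4 - 1*(-276)))/(7*(-276)) = 123201 - (-1)*(-329 + 2*76176*(4 + 276))/(7*276) = 123201 - (-1)*(-329 + 2*76176*280)/(7*276) = 123201 - (-1)*(-329 + 42658560)/(7*276) = 123201 - (-1)*42658231/(7*276) = 123201 - 1*(-6094033/276) = 123201 + 6094033/276 = 40097509/276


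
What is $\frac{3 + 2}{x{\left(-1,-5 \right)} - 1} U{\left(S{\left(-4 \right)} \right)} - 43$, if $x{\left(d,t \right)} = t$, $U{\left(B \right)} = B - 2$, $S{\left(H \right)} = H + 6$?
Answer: $-43$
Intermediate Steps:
$S{\left(H \right)} = 6 + H$
$U{\left(B \right)} = -2 + B$
$\frac{3 + 2}{x{\left(-1,-5 \right)} - 1} U{\left(S{\left(-4 \right)} \right)} - 43 = \frac{3 + 2}{-5 - 1} \left(-2 + \left(6 - 4\right)\right) - 43 = \frac{1}{-6} \cdot 5 \left(-2 + 2\right) - 43 = \left(- \frac{1}{6}\right) 5 \cdot 0 - 43 = \left(- \frac{5}{6}\right) 0 - 43 = 0 - 43 = -43$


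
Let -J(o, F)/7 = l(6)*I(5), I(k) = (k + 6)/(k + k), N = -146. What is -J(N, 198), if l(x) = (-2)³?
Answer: -308/5 ≈ -61.600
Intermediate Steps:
l(x) = -8
I(k) = (6 + k)/(2*k) (I(k) = (6 + k)/((2*k)) = (6 + k)*(1/(2*k)) = (6 + k)/(2*k))
J(o, F) = 308/5 (J(o, F) = -(-56)*(½)*(6 + 5)/5 = -(-56)*(½)*(⅕)*11 = -(-56)*11/10 = -7*(-44/5) = 308/5)
-J(N, 198) = -1*308/5 = -308/5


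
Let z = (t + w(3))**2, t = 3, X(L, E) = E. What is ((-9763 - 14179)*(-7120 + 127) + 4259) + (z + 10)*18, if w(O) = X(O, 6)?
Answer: 167432303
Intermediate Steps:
w(O) = 6
z = 81 (z = (3 + 6)**2 = 9**2 = 81)
((-9763 - 14179)*(-7120 + 127) + 4259) + (z + 10)*18 = ((-9763 - 14179)*(-7120 + 127) + 4259) + (81 + 10)*18 = (-23942*(-6993) + 4259) + 91*18 = (167426406 + 4259) + 1638 = 167430665 + 1638 = 167432303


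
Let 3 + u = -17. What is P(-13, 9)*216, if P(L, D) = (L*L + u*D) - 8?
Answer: -4104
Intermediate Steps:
u = -20 (u = -3 - 17 = -20)
P(L, D) = -8 + L² - 20*D (P(L, D) = (L*L - 20*D) - 8 = (L² - 20*D) - 8 = -8 + L² - 20*D)
P(-13, 9)*216 = (-8 + (-13)² - 20*9)*216 = (-8 + 169 - 180)*216 = -19*216 = -4104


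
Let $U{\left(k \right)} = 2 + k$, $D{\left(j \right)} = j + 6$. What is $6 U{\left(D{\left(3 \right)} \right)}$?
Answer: $66$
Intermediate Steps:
$D{\left(j \right)} = 6 + j$
$6 U{\left(D{\left(3 \right)} \right)} = 6 \left(2 + \left(6 + 3\right)\right) = 6 \left(2 + 9\right) = 6 \cdot 11 = 66$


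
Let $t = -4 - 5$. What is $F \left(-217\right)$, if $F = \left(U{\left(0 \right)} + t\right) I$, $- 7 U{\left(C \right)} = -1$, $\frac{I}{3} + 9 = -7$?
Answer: $-92256$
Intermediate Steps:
$I = -48$ ($I = -27 + 3 \left(-7\right) = -27 - 21 = -48$)
$U{\left(C \right)} = \frac{1}{7}$ ($U{\left(C \right)} = \left(- \frac{1}{7}\right) \left(-1\right) = \frac{1}{7}$)
$t = -9$
$F = \frac{2976}{7}$ ($F = \left(\frac{1}{7} - 9\right) \left(-48\right) = \left(- \frac{62}{7}\right) \left(-48\right) = \frac{2976}{7} \approx 425.14$)
$F \left(-217\right) = \frac{2976}{7} \left(-217\right) = -92256$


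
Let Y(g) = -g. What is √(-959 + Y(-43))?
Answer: 2*I*√229 ≈ 30.266*I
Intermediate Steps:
√(-959 + Y(-43)) = √(-959 - 1*(-43)) = √(-959 + 43) = √(-916) = 2*I*√229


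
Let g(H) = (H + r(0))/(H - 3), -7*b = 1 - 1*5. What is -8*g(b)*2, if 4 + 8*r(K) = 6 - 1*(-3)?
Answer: 134/17 ≈ 7.8824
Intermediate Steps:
r(K) = 5/8 (r(K) = -½ + (6 - 1*(-3))/8 = -½ + (6 + 3)/8 = -½ + (⅛)*9 = -½ + 9/8 = 5/8)
b = 4/7 (b = -(1 - 1*5)/7 = -(1 - 5)/7 = -⅐*(-4) = 4/7 ≈ 0.57143)
g(H) = (5/8 + H)/(-3 + H) (g(H) = (H + 5/8)/(H - 3) = (5/8 + H)/(-3 + H))
-8*g(b)*2 = -8*(5/8 + 4/7)/(-3 + 4/7)*2 = -8*67/((-17/7)*56)*2 = -(-56)*67/(17*56)*2 = -8*(-67/136)*2 = (67/17)*2 = 134/17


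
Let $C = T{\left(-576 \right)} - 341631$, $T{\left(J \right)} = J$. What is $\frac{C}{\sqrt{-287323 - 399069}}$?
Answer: $\frac{342207 i \sqrt{3502}}{49028} \approx 413.05 i$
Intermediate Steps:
$C = -342207$ ($C = -576 - 341631 = -342207$)
$\frac{C}{\sqrt{-287323 - 399069}} = - \frac{342207}{\sqrt{-287323 - 399069}} = - \frac{342207}{\sqrt{-686392}} = - \frac{342207}{14 i \sqrt{3502}} = - 342207 \left(- \frac{i \sqrt{3502}}{49028}\right) = \frac{342207 i \sqrt{3502}}{49028}$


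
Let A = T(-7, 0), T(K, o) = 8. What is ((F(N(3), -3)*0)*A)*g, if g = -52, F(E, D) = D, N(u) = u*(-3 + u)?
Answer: 0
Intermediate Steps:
A = 8
((F(N(3), -3)*0)*A)*g = (-3*0*8)*(-52) = (0*8)*(-52) = 0*(-52) = 0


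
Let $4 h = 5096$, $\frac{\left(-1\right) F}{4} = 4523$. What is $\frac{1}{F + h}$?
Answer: $- \frac{1}{16818} \approx -5.946 \cdot 10^{-5}$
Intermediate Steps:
$F = -18092$ ($F = \left(-4\right) 4523 = -18092$)
$h = 1274$ ($h = \frac{1}{4} \cdot 5096 = 1274$)
$\frac{1}{F + h} = \frac{1}{-18092 + 1274} = \frac{1}{-16818} = - \frac{1}{16818}$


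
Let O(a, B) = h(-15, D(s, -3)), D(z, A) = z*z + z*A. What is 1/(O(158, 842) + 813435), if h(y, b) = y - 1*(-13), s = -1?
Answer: 1/813433 ≈ 1.2294e-6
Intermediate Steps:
D(z, A) = z² + A*z
h(y, b) = 13 + y (h(y, b) = y + 13 = 13 + y)
O(a, B) = -2 (O(a, B) = 13 - 15 = -2)
1/(O(158, 842) + 813435) = 1/(-2 + 813435) = 1/813433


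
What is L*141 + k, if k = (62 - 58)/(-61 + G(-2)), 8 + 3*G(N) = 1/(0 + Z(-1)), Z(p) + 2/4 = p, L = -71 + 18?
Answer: -4297011/575 ≈ -7473.1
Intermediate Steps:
L = -53
Z(p) = -½ + p
G(N) = -26/9 (G(N) = -8/3 + 1/(3*(0 + (-½ - 1))) = -8/3 + 1/(3*(0 - 3/2)) = -8/3 + 1/(3*(-3/2)) = -8/3 + (⅓)*(-⅔) = -8/3 - 2/9 = -26/9)
k = -36/575 (k = (62 - 58)/(-61 - 26/9) = 4/(-575/9) = 4*(-9/575) = -36/575 ≈ -0.062609)
L*141 + k = -53*141 - 36/575 = -7473 - 36/575 = -4297011/575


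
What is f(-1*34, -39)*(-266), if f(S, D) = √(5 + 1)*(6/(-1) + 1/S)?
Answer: 27265*√6/17 ≈ 3928.6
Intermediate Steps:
f(S, D) = √6*(-6 + 1/S) (f(S, D) = √6*(6*(-1) + 1/S) = √6*(-6 + 1/S))
f(-1*34, -39)*(-266) = (√6*(1 - (-6)*34)/((-1*34)))*(-266) = (√6*(1 - 6*(-34))/(-34))*(-266) = (√6*(-1/34)*(1 + 204))*(-266) = (√6*(-1/34)*205)*(-266) = -205*√6/34*(-266) = 27265*√6/17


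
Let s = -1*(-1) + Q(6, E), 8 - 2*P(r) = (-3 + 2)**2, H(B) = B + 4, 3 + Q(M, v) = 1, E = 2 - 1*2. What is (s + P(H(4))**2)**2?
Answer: 2025/16 ≈ 126.56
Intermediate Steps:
E = 0 (E = 2 - 2 = 0)
Q(M, v) = -2 (Q(M, v) = -3 + 1 = -2)
H(B) = 4 + B
P(r) = 7/2 (P(r) = 4 - (-3 + 2)**2/2 = 4 - 1/2*(-1)**2 = 4 - 1/2*1 = 4 - 1/2 = 7/2)
s = -1 (s = -1*(-1) - 2 = 1 - 2 = -1)
(s + P(H(4))**2)**2 = (-1 + (7/2)**2)**2 = (-1 + 49/4)**2 = (45/4)**2 = 2025/16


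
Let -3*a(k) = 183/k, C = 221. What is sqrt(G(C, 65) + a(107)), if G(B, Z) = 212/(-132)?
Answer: 2*I*sqrt(6783051)/3531 ≈ 1.4752*I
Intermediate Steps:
a(k) = -61/k
G(B, Z) = -53/33 (G(B, Z) = 212*(-1/132) = -53/33)
sqrt(G(C, 65) + a(107)) = sqrt(-53/33 - 61/107) = sqrt(-7684/3531) = 2*I*sqrt(6783051)/3531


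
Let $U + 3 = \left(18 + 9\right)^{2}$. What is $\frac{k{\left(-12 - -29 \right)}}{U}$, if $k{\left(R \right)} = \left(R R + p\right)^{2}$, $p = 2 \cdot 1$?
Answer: $\frac{28227}{242} \approx 116.64$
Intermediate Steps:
$p = 2$
$k{\left(R \right)} = \left(2 + R^{2}\right)^{2}$ ($k{\left(R \right)} = \left(R R + 2\right)^{2} = \left(R^{2} + 2\right)^{2} = \left(2 + R^{2}\right)^{2}$)
$U = 726$ ($U = -3 + \left(18 + 9\right)^{2} = -3 + 27^{2} = -3 + 729 = 726$)
$\frac{k{\left(-12 - -29 \right)}}{U} = \frac{\left(2 + \left(-12 - -29\right)^{2}\right)^{2}}{726} = \left(2 + \left(-12 + 29\right)^{2}\right)^{2} \cdot \frac{1}{726} = \left(2 + 17^{2}\right)^{2} \cdot \frac{1}{726} = \left(2 + 289\right)^{2} \cdot \frac{1}{726} = 291^{2} \cdot \frac{1}{726} = 84681 \cdot \frac{1}{726} = \frac{28227}{242}$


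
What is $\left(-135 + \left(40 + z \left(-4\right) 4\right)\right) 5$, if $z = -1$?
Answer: $-395$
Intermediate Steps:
$\left(-135 + \left(40 + z \left(-4\right) 4\right)\right) 5 = \left(-135 + \left(40 + \left(-1\right) \left(-4\right) 4\right)\right) 5 = \left(-135 + \left(40 + 4 \cdot 4\right)\right) 5 = \left(-135 + \left(40 + 16\right)\right) 5 = \left(-135 + 56\right) 5 = \left(-79\right) 5 = -395$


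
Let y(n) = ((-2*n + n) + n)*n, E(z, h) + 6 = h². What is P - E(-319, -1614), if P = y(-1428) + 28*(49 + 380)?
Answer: -2592978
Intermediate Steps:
E(z, h) = -6 + h²
y(n) = 0 (y(n) = (-n + n)*n = 0*n = 0)
P = 12012 (P = 0 + 28*(49 + 380) = 0 + 28*429 = 0 + 12012 = 12012)
P - E(-319, -1614) = 12012 - (-6 + (-1614)²) = 12012 - (-6 + 2604996) = 12012 - 1*2604990 = 12012 - 2604990 = -2592978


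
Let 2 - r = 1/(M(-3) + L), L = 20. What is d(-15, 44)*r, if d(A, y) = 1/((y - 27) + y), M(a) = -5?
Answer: 29/915 ≈ 0.031694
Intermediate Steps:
d(A, y) = 1/(-27 + 2*y) (d(A, y) = 1/((-27 + y) + y) = 1/(-27 + 2*y))
r = 29/15 (r = 2 - 1/(-5 + 20) = 2 - 1/15 = 29/15 ≈ 1.9333)
d(-15, 44)*r = (29/15)/(-27 + 2*44) = (29/15)/(-27 + 88) = (29/15)/61 = (1/61)*(29/15) = 29/915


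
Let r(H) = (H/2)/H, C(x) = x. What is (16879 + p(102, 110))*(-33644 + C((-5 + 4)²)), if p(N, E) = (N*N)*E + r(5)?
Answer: -78140543877/2 ≈ -3.9070e+10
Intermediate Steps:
r(H) = ½ (r(H) = (H*(½))/H = (H/2)/H = ½)
p(N, E) = ½ + E*N² (p(N, E) = (N*N)*E + ½ = N²*E + ½ = E*N² + ½ = ½ + E*N²)
(16879 + p(102, 110))*(-33644 + C((-5 + 4)²)) = (16879 + (½ + 110*102²))*(-33644 + (-5 + 4)²) = (16879 + (½ + 110*10404))*(-33644 + (-1)²) = (16879 + (½ + 1144440))*(-33644 + 1) = (16879 + 2288881/2)*(-33643) = (2322639/2)*(-33643) = -78140543877/2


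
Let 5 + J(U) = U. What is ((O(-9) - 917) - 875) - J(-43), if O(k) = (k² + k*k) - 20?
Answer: -1602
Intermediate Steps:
O(k) = -20 + 2*k² (O(k) = (k² + k²) - 20 = 2*k² - 20 = -20 + 2*k²)
J(U) = -5 + U
((O(-9) - 917) - 875) - J(-43) = (((-20 + 2*(-9)²) - 917) - 875) - (-5 - 43) = (((-20 + 2*81) - 917) - 875) - 1*(-48) = (((-20 + 162) - 917) - 875) + 48 = ((142 - 917) - 875) + 48 = (-775 - 875) + 48 = -1650 + 48 = -1602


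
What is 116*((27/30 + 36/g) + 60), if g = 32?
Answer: 71949/10 ≈ 7194.9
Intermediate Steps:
116*((27/30 + 36/g) + 60) = 116*((27/30 + 36/32) + 60) = 116*((27*(1/30) + 36*(1/32)) + 60) = 116*((9/10 + 9/8) + 60) = 116*(81/40 + 60) = 116*(2481/40) = 71949/10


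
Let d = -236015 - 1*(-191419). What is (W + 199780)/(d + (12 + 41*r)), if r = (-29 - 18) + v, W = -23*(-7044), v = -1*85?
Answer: -90448/12499 ≈ -7.2364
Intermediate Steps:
v = -85
d = -44596 (d = -236015 + 191419 = -44596)
W = 162012
r = -132 (r = (-29 - 18) - 85 = -47 - 85 = -132)
(W + 199780)/(d + (12 + 41*r)) = (162012 + 199780)/(-44596 + (12 + 41*(-132))) = 361792/(-44596 + (12 - 5412)) = 361792/(-44596 - 5400) = 361792/(-49996) = 361792*(-1/49996) = -90448/12499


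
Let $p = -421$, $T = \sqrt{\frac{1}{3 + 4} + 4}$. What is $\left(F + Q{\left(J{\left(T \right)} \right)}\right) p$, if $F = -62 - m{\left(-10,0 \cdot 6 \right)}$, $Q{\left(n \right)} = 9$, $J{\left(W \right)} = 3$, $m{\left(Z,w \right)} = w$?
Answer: $22313$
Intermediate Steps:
$T = \frac{\sqrt{203}}{7}$ ($T = \sqrt{\frac{1}{7} + 4} = \sqrt{\frac{29}{7}} = \frac{\sqrt{203}}{7} \approx 2.0354$)
$F = -62$ ($F = -62 - 0 \cdot 6 = -62 - 0 = -62 + 0 = -62$)
$\left(F + Q{\left(J{\left(T \right)} \right)}\right) p = \left(-62 + 9\right) \left(-421\right) = \left(-53\right) \left(-421\right) = 22313$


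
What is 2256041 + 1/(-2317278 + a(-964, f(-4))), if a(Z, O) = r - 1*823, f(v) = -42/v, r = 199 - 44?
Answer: 5229381211785/2317946 ≈ 2.2560e+6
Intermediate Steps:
r = 155
a(Z, O) = -668 (a(Z, O) = 155 - 1*823 = 155 - 823 = -668)
2256041 + 1/(-2317278 + a(-964, f(-4))) = 2256041 + 1/(-2317278 - 668) = 2256041 + 1/(-2317946) = 2256041 - 1/2317946 = 5229381211785/2317946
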